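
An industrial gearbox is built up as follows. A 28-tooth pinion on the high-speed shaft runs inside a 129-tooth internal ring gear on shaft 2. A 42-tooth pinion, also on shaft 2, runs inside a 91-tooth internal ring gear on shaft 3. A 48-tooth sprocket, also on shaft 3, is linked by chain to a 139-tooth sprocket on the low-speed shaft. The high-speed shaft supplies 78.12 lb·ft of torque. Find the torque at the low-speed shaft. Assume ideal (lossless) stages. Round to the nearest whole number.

After the internal gear (129/28): 78.12 × 4.6071 = 359.91 lb·ft
After the internal gear (91/42): 359.91 × 2.1667 = 779.8 lb·ft
After the chain (139/48): 779.8 × 2.8958 = 2258.2 lb·ft

2258 lb·ft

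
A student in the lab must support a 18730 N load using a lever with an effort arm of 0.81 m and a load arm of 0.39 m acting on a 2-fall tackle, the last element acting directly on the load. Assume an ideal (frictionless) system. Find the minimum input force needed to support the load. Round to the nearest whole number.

Lever MA = effort arm / load arm = 0.81/0.39 = 2.0769.
Block-and-tackle MA = number of supporting rope parts = 2.
Combined ideal MA = 2.0769 × 2 = 4.1538.
Effort = load / MA = 18730 / 4.1538 = 4509.1 N.

4509 N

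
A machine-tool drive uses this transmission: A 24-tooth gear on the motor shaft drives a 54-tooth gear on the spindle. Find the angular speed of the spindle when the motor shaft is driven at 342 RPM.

152 RPM

the motor shaft → the spindle (gear mesh, 54/24): 342 ÷ 2.25 = 152 RPM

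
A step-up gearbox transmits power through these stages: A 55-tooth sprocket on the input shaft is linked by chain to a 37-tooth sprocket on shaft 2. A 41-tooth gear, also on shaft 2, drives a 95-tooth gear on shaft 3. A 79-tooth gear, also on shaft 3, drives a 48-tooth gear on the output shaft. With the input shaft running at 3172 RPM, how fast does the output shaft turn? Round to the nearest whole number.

chain 37/55 = 0.67273 → 3172/0.67273 = 4715.1 RPM
gear mesh 95/41 = 2.3171 → 4715.1/2.3171 = 2035 RPM
gear mesh 48/79 = 0.60759 → 2035/0.60759 = 3349.2 RPM

3349 RPM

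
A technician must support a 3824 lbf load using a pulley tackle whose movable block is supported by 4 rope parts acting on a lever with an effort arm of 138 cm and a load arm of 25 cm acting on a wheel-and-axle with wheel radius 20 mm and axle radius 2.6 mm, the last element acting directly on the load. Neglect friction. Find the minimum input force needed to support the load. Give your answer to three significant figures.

22.5 lbf

Block-and-tackle MA = number of supporting rope parts = 4.
Lever MA = effort arm / load arm = 138/25 = 5.52.
Wheel-and-axle MA = R/r = 20/2.6 = 7.6923.
Combined ideal MA = 4 × 5.52 × 7.6923 = 169.85.
Effort = load / MA = 3824 / 169.85 = 22.514 lbf.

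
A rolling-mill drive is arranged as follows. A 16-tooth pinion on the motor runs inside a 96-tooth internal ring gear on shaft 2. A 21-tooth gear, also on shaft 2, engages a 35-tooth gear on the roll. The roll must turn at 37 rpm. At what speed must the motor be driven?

370 rpm

Overall ratio R = 6 × 1.6667 = 10.
Required input speed = output speed × R = 37 × 10 = 370 rpm.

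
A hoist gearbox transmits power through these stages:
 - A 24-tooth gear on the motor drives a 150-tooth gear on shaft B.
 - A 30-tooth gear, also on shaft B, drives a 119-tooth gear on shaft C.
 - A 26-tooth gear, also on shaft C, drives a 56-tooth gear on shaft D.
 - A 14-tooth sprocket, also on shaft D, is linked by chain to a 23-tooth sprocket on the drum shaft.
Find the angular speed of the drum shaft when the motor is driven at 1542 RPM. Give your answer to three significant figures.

17.6 RPM

Gear mesh: ratio = 150/24 = 6.25, so shaft B turns at 1542 / 6.25 = 246.72 RPM.
Gear mesh: ratio = 119/30 = 3.9667, so shaft C turns at 246.72 / 3.9667 = 62.198 RPM.
Gear mesh: ratio = 56/26 = 2.1538, so shaft D turns at 62.198 / 2.1538 = 28.878 RPM.
Chain: ratio = 23/14 = 1.6429, so the drum shaft turns at 28.878 / 1.6429 = 17.578 RPM.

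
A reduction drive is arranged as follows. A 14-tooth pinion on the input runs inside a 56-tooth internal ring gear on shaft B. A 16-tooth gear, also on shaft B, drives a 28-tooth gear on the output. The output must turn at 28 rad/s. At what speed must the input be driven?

Overall ratio R = 4 × 1.75 = 7.
Required input speed = output speed × R = 28 × 7 = 196 rad/s.

196 rad/s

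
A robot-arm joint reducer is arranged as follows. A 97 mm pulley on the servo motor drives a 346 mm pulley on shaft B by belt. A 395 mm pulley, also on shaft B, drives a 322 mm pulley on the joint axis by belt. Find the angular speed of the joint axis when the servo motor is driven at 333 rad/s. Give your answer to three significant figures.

the servo motor → shaft B (belt, 346/97): 333 ÷ 3.567 = 93.355 rad/s
shaft B → the joint axis (belt, 322/395): 93.355 ÷ 0.81519 = 114.52 rad/s

115 rad/s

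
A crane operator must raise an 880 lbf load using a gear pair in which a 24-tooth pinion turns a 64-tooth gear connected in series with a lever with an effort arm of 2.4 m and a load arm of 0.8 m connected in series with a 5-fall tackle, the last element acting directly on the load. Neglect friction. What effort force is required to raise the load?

22 lbf

Gear pair MA = 64/24 = 2.6667.
Lever MA = effort arm / load arm = 2.4/0.8 = 3.
Block-and-tackle MA = number of supporting rope parts = 5.
Combined ideal MA = 2.6667 × 3 × 5 = 40.
Effort = load / MA = 880 / 40 = 22 lbf.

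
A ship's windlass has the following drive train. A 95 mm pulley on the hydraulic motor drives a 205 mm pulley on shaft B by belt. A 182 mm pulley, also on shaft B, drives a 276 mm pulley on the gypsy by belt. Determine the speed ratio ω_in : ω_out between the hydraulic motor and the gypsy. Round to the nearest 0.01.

3.27

Each stage contributes driven/driver: belt 205/95 = 2.1579, belt 276/182 = 1.5165.
Overall: 2.1579 × 1.5165 = 3.2724.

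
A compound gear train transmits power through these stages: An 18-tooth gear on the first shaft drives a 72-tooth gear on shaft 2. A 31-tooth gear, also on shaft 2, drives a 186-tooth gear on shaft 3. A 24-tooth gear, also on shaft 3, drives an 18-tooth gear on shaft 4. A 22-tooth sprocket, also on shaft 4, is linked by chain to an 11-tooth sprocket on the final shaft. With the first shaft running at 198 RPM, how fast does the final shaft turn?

22 RPM

the first shaft → shaft 2 (gear mesh, 72/18): 198 ÷ 4 = 49.5 RPM
shaft 2 → shaft 3 (gear mesh, 186/31): 49.5 ÷ 6 = 8.25 RPM
shaft 3 → shaft 4 (gear mesh, 18/24): 8.25 ÷ 0.75 = 11 RPM
shaft 4 → the final shaft (chain, 11/22): 11 ÷ 0.5 = 22 RPM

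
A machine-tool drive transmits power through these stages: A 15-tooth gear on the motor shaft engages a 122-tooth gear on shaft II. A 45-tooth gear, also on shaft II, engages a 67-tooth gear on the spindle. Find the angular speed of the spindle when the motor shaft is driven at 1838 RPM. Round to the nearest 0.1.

151.8 RPM

Gear mesh: ratio = 122/15 = 8.1333, so shaft II turns at 1838 / 8.1333 = 225.98 RPM.
Gear mesh: ratio = 67/45 = 1.4889, so the spindle turns at 225.98 / 1.4889 = 151.78 RPM.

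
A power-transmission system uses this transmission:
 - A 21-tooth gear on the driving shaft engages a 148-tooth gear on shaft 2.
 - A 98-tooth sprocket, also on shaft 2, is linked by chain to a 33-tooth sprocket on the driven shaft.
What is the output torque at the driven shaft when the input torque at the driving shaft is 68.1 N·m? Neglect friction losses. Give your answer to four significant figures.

gear mesh 148/21 = 7.0476 → τ = 68.1·7.0476 = 479.94 N·m
chain 33/98 = 0.33673 → τ = 479.94·0.33673 = 161.61 N·m

161.6 N·m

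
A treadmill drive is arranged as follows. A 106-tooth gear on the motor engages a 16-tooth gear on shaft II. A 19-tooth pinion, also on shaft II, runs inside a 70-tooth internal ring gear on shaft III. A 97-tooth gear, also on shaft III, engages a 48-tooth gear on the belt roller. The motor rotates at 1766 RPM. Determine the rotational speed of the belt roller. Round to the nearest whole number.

6417 RPM

Gear mesh: ratio = 16/106 = 0.15094, so shaft II turns at 1766 / 0.15094 = 11700 RPM.
Internal gear: ratio = 70/19 = 3.6842, so shaft III turns at 11700 / 3.6842 = 3175.6 RPM.
Gear mesh: ratio = 48/97 = 0.49485, so the belt roller turns at 3175.6 / 0.49485 = 6417.5 RPM.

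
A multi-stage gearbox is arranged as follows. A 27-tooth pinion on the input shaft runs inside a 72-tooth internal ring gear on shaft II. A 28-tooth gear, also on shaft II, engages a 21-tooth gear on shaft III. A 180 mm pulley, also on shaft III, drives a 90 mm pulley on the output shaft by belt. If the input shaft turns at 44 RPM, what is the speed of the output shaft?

the input shaft → shaft II (internal gear, 72/27): 44 ÷ 2.6667 = 16.5 RPM
shaft II → shaft III (gear mesh, 21/28): 16.5 ÷ 0.75 = 22 RPM
shaft III → the output shaft (belt, 90/180): 22 ÷ 0.5 = 44 RPM

44 RPM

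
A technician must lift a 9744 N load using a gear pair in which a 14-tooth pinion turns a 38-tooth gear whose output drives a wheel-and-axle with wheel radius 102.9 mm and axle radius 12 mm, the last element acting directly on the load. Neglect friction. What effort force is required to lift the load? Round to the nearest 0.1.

Gear pair MA = 38/14 = 2.7143.
Wheel-and-axle MA = R/r = 102.9/12 = 8.575.
Combined ideal MA = 2.7143 × 8.575 = 23.275.
Effort = load / MA = 9744 / 23.275 = 418.65 N.

418.6 N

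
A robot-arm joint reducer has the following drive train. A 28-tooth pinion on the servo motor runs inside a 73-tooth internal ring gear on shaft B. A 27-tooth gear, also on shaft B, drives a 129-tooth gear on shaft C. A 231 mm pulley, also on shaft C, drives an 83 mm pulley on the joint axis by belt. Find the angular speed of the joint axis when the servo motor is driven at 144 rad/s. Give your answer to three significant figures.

the servo motor → shaft B (internal gear, 73/28): 144 ÷ 2.6071 = 55.233 rad/s
shaft B → shaft C (gear mesh, 129/27): 55.233 ÷ 4.7778 = 11.56 rad/s
shaft C → the joint axis (belt, 83/231): 11.56 ÷ 0.35931 = 32.174 rad/s

32.2 rad/s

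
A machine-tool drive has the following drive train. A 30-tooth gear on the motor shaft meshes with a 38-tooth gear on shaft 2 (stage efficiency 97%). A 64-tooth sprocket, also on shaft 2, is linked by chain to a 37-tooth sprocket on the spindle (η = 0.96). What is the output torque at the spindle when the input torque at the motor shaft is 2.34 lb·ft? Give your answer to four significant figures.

After the gear mesh (38/30): 2.34 × 1.2667 × 0.97 = 2.8751 lb·ft
After the chain (37/64): 2.8751 × 0.57812 × 0.96 = 1.5957 lb·ft

1.596 lb·ft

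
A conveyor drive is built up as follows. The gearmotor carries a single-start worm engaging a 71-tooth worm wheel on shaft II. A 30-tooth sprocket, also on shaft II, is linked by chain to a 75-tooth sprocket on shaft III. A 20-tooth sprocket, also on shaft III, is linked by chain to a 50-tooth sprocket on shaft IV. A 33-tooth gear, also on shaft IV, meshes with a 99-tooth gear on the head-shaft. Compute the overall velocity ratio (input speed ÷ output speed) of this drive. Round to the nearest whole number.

1331

Each stage contributes driven/driver: worm 71/1 = 71, chain 75/30 = 2.5, chain 50/20 = 2.5, gear mesh 99/33 = 3.
Overall: 71 × 2.5 × 2.5 × 3 = 1331.2.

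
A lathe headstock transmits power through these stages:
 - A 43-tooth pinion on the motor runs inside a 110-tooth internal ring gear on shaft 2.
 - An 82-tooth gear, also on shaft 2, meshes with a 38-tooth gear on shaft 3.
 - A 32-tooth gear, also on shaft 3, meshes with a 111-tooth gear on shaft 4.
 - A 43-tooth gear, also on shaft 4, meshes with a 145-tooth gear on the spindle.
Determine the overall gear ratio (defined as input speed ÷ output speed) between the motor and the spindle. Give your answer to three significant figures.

13.9

Each stage contributes driven/driver: internal gear 110/43 = 2.5581, gear mesh 38/82 = 0.46341, gear mesh 111/32 = 3.4688, gear mesh 145/43 = 3.3721.
Overall: 2.5581 × 0.46341 × 3.4688 × 3.3721 = 13.866.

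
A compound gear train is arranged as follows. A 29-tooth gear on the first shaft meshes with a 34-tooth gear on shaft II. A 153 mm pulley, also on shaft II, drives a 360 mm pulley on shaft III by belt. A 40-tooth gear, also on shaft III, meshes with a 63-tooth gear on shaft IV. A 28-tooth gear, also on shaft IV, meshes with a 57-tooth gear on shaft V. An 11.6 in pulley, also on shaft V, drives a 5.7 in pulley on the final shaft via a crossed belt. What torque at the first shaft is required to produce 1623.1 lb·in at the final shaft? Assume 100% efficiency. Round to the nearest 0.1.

373.5 lb·in

Overall ratio R = 1.1724 × 2.3529 × 1.575 × 2.0357 × 0.49138 = 4.3462.
Input torque = output torque / R = 1623.1 / 4.3462 = 373.46 lb·in.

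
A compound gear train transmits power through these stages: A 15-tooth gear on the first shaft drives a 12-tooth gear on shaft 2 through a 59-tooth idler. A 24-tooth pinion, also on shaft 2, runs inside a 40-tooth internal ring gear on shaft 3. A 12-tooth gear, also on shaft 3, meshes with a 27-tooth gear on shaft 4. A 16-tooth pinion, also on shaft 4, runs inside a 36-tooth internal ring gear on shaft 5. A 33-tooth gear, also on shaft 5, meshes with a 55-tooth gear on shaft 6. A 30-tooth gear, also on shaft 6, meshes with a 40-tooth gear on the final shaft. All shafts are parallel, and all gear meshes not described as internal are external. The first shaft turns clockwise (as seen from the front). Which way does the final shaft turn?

counterclockwise

the first shaft → shaft 2: driver → idler → driven is 2 external meshes, 2 reversals → CW.
shaft 2 → shaft 3: internal mesh, same direction → CW.
shaft 3 → shaft 4: external mesh, 1 reversal → CCW.
shaft 4 → shaft 5: internal mesh, same direction → CCW.
shaft 5 → shaft 6: external mesh, 1 reversal → CW.
shaft 6 → the final shaft: external mesh, 1 reversal → CCW.
5 reversals in total — an odd number — so the final shaft turns opposite to the first shaft.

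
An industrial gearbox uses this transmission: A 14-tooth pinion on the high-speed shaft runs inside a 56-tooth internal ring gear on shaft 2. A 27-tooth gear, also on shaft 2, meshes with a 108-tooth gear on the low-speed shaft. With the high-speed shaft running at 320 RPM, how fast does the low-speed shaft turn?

the high-speed shaft → shaft 2 (internal gear, 56/14): 320 ÷ 4 = 80 RPM
shaft 2 → the low-speed shaft (gear mesh, 108/27): 80 ÷ 4 = 20 RPM

20 RPM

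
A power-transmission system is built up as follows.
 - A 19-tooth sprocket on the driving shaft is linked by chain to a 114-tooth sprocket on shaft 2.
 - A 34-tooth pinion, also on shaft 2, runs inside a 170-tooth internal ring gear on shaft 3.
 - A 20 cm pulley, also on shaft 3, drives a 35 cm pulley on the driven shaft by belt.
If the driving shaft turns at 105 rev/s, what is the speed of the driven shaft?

chain 114/19 = 6 → 105/6 = 17.5 rev/s
internal gear 170/34 = 5 → 17.5/5 = 3.5 rev/s
belt 35/20 = 1.75 → 3.5/1.75 = 2 rev/s

2 rev/s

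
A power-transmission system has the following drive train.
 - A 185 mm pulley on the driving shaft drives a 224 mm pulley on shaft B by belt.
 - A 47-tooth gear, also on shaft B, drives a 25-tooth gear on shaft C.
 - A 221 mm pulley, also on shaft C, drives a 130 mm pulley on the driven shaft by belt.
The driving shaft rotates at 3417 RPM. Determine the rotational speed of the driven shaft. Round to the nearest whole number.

9019 RPM

the driving shaft → shaft B (belt, 224/185): 3417 ÷ 1.2108 = 2822.1 RPM
shaft B → shaft C (gear mesh, 25/47): 2822.1 ÷ 0.53191 = 5305.5 RPM
shaft C → the driven shaft (belt, 130/221): 5305.5 ÷ 0.58824 = 9019.4 RPM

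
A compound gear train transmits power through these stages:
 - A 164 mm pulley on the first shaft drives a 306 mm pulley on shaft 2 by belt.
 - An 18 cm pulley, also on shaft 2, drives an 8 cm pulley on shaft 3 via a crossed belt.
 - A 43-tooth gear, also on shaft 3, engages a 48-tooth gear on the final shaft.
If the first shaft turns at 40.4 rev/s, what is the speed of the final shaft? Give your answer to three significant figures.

Belt: ratio = 306/164 = 1.8659, so shaft 2 turns at 40.4 / 1.8659 = 21.652 rev/s.
Belt: ratio = 8/18 = 0.44444, so shaft 3 turns at 21.652 / 0.44444 = 48.718 rev/s.
Gear mesh: ratio = 48/43 = 1.1163, so the final shaft turns at 48.718 / 1.1163 = 43.643 rev/s.

43.6 rev/s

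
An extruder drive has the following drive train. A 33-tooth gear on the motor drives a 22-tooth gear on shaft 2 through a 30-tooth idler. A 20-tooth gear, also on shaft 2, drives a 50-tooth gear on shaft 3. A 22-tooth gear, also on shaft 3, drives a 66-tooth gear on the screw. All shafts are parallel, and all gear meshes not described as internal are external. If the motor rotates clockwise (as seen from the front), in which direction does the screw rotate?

clockwise

the motor → shaft 2: driver → idler → driven is 2 external meshes, 2 reversals → CW.
shaft 2 → shaft 3: external mesh, 1 reversal → CCW.
shaft 3 → the screw: external mesh, 1 reversal → CW.
4 reversals in total — an even number — so the screw turns the same way as the motor.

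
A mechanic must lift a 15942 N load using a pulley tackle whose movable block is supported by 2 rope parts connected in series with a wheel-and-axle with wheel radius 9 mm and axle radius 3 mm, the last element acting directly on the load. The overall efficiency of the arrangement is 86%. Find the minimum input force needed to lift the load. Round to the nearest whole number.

Block-and-tackle MA = number of supporting rope parts = 2.
Wheel-and-axle MA = R/r = 9/3 = 3.
Combined ideal MA = 2 × 3 = 6.
Actual MA = 6 × 0.86 = 5.16.
Effort = load / actual MA = 15942 / 5.16 = 3089.5 N.

3090 N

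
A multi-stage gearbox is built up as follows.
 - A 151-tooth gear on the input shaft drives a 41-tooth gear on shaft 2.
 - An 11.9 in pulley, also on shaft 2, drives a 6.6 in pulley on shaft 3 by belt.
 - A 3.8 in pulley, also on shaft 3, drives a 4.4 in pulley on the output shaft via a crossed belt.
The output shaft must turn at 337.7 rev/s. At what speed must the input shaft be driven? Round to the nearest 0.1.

58.9 rev/s

Overall ratio R = 0.27152 × 0.55462 × 1.1579 = 0.17437.
Required input speed = output speed × R = 337.7 × 0.17437 = 58.885 rev/s.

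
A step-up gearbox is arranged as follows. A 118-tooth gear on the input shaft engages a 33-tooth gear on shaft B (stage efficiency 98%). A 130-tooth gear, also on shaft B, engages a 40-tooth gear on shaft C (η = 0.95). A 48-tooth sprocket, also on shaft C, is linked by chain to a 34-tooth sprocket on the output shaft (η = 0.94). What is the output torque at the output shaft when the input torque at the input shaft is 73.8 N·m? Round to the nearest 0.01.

gear mesh 33/118 = 0.27966 → τ = 73.8·0.27966·0.98 = 20.226 N·m
gear mesh 40/130 = 0.30769 → τ = 20.226·0.30769·0.95 = 5.9123 N·m
chain 34/48 = 0.70833 → τ = 5.9123·0.70833·0.94 = 3.9366 N·m

3.94 N·m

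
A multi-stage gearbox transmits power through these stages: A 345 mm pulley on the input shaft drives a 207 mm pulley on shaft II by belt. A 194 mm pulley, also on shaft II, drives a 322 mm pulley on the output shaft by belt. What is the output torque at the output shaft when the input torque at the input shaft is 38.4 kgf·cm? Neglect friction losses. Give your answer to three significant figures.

belt 207/345 = 0.6 → τ = 38.4·0.6 = 23.04 kgf·cm
belt 322/194 = 1.6598 → τ = 23.04·1.6598 = 38.242 kgf·cm

38.2 kgf·cm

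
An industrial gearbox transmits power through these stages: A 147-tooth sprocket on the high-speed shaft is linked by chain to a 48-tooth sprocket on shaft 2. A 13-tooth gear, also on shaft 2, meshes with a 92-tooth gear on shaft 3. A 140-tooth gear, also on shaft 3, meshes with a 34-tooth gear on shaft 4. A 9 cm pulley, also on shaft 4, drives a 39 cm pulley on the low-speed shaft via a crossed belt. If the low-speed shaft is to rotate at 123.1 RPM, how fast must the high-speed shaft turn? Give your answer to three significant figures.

299 RPM

Overall ratio R = 0.32653 × 7.0769 × 0.24286 × 4.3333 = 2.4319.
Required input speed = output speed × R = 123.1 × 2.4319 = 299.36 RPM.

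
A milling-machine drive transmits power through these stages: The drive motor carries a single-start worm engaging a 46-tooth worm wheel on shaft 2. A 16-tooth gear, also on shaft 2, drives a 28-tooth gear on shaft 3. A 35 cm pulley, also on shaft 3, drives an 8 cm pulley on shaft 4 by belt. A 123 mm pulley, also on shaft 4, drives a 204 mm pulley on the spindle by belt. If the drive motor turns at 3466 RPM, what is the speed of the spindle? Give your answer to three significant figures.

114 RPM

worm 46/1 = 46 → 3466/46 = 75.348 RPM
gear mesh 28/16 = 1.75 → 75.348/1.75 = 43.056 RPM
belt 8/35 = 0.22857 → 43.056/0.22857 = 188.37 RPM
belt 204/123 = 1.6585 → 188.37/1.6585 = 113.58 RPM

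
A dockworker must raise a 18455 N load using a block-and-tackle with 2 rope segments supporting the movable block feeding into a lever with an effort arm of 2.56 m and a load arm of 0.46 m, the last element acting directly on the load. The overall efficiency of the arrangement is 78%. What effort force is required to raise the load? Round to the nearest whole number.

2126 N

Block-and-tackle MA = number of supporting rope parts = 2.
Lever MA = effort arm / load arm = 2.56/0.46 = 5.5652.
Combined ideal MA = 2 × 5.5652 = 11.13.
Actual MA = 11.13 × 0.78 = 8.6817.
Effort = load / actual MA = 18455 / 8.6817 = 2125.7 N.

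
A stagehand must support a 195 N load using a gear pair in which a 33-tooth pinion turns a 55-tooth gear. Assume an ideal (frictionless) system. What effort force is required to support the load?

117 N

Gear pair MA = 55/33 = 1.6667.
Effort = load / MA = 195 / 1.6667 = 117 N.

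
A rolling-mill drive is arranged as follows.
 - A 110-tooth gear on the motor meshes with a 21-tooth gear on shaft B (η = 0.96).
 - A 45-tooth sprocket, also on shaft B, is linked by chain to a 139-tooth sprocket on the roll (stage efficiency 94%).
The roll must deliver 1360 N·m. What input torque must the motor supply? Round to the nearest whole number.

2556 N·m

Overall ratio R = 0.19091 × 3.0889 = 0.5897; overall efficiency η = 0.96 × 0.94 = 0.9024.
Input torque = output torque / (R × η) = 1360 / (0.5897 × 0.9024) = 2555.7 N·m.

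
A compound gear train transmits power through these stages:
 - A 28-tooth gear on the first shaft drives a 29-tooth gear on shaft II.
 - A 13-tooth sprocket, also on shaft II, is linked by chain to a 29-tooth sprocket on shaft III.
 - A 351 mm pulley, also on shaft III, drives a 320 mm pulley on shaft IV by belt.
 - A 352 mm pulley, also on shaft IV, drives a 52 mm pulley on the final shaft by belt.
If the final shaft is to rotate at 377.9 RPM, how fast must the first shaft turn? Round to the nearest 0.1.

Overall ratio R = 1.0357 × 2.2308 × 0.91168 × 0.14773 = 0.31117.
Required input speed = output speed × R = 377.9 × 0.31117 = 117.59 RPM.

117.6 RPM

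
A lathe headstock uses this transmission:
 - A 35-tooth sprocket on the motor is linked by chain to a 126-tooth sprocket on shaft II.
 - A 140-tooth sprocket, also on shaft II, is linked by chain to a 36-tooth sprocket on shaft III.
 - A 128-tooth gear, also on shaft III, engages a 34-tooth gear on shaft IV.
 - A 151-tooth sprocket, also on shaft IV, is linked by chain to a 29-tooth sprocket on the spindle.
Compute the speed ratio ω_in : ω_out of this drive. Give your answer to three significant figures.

0.0472

Each stage contributes driven/driver: chain 126/35 = 3.6, chain 36/140 = 0.25714, gear mesh 34/128 = 0.26562, chain 29/151 = 0.19205.
Overall: 3.6 × 0.25714 × 0.26562 × 0.19205 = 0.047224.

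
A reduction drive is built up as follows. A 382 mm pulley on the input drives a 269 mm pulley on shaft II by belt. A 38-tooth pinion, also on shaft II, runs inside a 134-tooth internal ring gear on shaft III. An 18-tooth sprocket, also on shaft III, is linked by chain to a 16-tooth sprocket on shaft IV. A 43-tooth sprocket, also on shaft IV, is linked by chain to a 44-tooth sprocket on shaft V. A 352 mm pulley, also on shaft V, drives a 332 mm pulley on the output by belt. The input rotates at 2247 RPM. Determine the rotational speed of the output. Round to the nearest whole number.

belt 269/382 = 0.70419 → 2247/0.70419 = 3190.9 RPM
internal gear 134/38 = 3.5263 → 3190.9/3.5263 = 904.88 RPM
chain 16/18 = 0.88889 → 904.88/0.88889 = 1018 RPM
chain 44/43 = 1.0233 → 1018/1.0233 = 994.86 RPM
belt 332/352 = 0.94318 → 994.86/0.94318 = 1054.8 RPM

1055 RPM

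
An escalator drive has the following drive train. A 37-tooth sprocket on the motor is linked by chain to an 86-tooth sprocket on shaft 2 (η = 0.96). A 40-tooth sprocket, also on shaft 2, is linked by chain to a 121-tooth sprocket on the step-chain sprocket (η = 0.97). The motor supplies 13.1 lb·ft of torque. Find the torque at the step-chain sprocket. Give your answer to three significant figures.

85.8 lb·ft

After the chain (86/37): 13.1 × 2.3243 × 0.96 = 29.231 lb·ft
After the chain (121/40): 29.231 × 3.025 × 0.97 = 85.77 lb·ft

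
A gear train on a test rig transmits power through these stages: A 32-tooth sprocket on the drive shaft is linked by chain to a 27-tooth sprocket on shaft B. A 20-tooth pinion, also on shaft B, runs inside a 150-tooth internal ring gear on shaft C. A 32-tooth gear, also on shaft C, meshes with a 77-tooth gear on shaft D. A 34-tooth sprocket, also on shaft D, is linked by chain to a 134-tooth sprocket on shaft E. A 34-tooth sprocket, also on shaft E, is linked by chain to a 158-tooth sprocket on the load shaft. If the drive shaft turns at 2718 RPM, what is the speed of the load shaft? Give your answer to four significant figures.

chain 27/32 = 0.84375 → 2718/0.84375 = 3221.3 RPM
internal gear 150/20 = 7.5 → 3221.3/7.5 = 429.51 RPM
gear mesh 77/32 = 2.4062 → 429.51/2.4062 = 178.5 RPM
chain 134/34 = 3.9412 → 178.5/3.9412 = 45.291 RPM
chain 158/34 = 4.6471 → 45.291/4.6471 = 9.7461 RPM

9.746 RPM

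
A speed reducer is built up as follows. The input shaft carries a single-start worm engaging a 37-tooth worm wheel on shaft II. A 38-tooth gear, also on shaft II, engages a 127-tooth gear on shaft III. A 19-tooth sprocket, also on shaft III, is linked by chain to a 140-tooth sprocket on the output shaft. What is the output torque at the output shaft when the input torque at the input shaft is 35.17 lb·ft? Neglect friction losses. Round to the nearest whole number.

After the worm (37/1): 35.17 × 37 = 1301.3 lb·ft
After the gear mesh (127/38): 1301.3 × 3.3421 = 4349 lb·ft
After the chain (140/19): 4349 × 7.3684 = 32046 lb·ft

32046 lb·ft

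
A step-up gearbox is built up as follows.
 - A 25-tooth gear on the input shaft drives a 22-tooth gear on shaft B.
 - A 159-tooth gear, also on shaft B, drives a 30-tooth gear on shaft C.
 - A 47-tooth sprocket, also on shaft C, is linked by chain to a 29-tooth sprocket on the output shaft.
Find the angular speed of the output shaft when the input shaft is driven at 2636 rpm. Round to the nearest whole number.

25730 rpm

gear mesh 22/25 = 0.88 → 2636/0.88 = 2995.5 rpm
gear mesh 30/159 = 0.18868 → 2995.5/0.18868 = 15876 rpm
chain 29/47 = 0.61702 → 15876/0.61702 = 25730 rpm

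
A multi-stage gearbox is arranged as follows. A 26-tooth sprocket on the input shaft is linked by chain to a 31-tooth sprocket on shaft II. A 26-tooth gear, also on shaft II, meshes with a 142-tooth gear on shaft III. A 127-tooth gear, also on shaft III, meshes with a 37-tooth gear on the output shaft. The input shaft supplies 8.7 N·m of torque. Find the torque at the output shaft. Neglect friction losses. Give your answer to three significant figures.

chain 31/26 = 1.1923 → τ = 8.7·1.1923 = 10.373 N·m
gear mesh 142/26 = 5.4615 → τ = 10.373·5.4615 = 56.653 N·m
gear mesh 37/127 = 0.29134 → τ = 56.653·0.29134 = 16.505 N·m

16.5 N·m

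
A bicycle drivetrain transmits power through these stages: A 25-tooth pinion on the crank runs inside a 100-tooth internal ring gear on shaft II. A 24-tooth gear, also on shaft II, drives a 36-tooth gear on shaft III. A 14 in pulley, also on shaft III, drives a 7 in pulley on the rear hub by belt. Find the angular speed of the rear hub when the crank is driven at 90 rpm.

30 rpm

the crank → shaft II (internal gear, 100/25): 90 ÷ 4 = 22.5 rpm
shaft II → shaft III (gear mesh, 36/24): 22.5 ÷ 1.5 = 15 rpm
shaft III → the rear hub (belt, 7/14): 15 ÷ 0.5 = 30 rpm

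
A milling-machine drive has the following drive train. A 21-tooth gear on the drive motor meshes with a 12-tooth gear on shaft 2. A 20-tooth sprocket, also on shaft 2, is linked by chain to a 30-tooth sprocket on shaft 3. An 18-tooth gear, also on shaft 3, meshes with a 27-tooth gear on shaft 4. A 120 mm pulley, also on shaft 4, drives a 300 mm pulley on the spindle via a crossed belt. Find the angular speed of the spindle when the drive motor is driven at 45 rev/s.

14 rev/s

gear mesh 12/21 = 0.57143 → 45/0.57143 = 78.75 rev/s
chain 30/20 = 1.5 → 78.75/1.5 = 52.5 rev/s
gear mesh 27/18 = 1.5 → 52.5/1.5 = 35 rev/s
belt 300/120 = 2.5 → 35/2.5 = 14 rev/s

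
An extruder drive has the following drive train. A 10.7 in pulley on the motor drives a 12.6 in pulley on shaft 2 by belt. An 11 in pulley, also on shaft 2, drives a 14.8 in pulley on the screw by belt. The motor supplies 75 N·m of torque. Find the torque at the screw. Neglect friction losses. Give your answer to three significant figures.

After the belt (12.6/10.7): 75 × 1.1776 = 88.318 N·m
After the belt (14.8/11): 88.318 × 1.3455 = 118.83 N·m

119 N·m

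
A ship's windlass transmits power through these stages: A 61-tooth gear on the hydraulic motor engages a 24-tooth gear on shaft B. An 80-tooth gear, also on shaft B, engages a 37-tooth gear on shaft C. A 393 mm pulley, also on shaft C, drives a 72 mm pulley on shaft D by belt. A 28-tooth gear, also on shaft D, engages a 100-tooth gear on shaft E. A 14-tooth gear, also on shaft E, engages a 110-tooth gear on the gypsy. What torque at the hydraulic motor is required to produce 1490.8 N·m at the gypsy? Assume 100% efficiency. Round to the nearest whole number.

Overall ratio R = 0.39344 × 0.4625 × 0.18321 × 3.5714 × 7.8571 = 0.93549.
Input torque = output torque / R = 1490.8 / 0.93549 = 1593.6 N·m.

1594 N·m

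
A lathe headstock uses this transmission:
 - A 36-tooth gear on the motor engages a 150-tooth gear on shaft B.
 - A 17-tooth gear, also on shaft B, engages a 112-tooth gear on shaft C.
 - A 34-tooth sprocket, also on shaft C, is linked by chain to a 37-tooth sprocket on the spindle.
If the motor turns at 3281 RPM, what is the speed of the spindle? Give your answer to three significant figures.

110 RPM

Gear mesh: ratio = 150/36 = 4.1667, so shaft B turns at 3281 / 4.1667 = 787.44 RPM.
Gear mesh: ratio = 112/17 = 6.5882, so shaft C turns at 787.44 / 6.5882 = 119.52 RPM.
Chain: ratio = 37/34 = 1.0882, so the spindle turns at 119.52 / 1.0882 = 109.83 RPM.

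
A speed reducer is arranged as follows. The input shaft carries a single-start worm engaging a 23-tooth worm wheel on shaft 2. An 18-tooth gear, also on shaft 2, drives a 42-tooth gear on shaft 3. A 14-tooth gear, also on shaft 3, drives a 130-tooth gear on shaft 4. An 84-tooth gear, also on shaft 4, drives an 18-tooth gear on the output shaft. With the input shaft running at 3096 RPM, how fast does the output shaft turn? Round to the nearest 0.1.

29.0 RPM

worm 23/1 = 23 → 3096/23 = 134.61 RPM
gear mesh 42/18 = 2.3333 → 134.61/2.3333 = 57.689 RPM
gear mesh 130/14 = 9.2857 → 57.689/9.2857 = 6.2127 RPM
gear mesh 18/84 = 0.21429 → 6.2127/0.21429 = 28.993 RPM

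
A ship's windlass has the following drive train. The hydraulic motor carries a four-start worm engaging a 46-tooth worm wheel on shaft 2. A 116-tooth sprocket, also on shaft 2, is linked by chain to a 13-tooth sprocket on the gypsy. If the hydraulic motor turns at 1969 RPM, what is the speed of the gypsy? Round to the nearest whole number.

Worm: ratio = 46/4 = 11.5, so shaft 2 turns at 1969 / 11.5 = 171.22 RPM.
Chain: ratio = 13/116 = 0.11207, so the gypsy turns at 171.22 / 0.11207 = 1527.8 RPM.

1528 RPM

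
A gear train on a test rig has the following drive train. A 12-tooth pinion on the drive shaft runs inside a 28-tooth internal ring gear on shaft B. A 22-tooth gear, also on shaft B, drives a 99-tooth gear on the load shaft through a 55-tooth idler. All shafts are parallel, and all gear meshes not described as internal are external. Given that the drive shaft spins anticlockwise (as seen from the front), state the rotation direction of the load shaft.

anticlockwise

the drive shaft → shaft B: internal mesh, same direction → CCW.
shaft B → the load shaft: driver → idler → driven is 2 external meshes, 2 reversals → CCW.
2 reversals in total — an even number — so the load shaft turns the same way as the drive shaft.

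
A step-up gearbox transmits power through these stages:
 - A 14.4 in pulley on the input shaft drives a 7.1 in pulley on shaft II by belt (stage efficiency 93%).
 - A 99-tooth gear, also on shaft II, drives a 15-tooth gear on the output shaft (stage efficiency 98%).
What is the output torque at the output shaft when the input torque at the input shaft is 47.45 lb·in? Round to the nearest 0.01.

Belt: ratio = 7.1/14.4 = 0.49306; torque at shaft II = 47.45 × 0.49306 × 0.93 = 21.758 lb·in.
Gear mesh: ratio = 15/99 = 0.15152; torque at the output shaft = 21.758 × 0.15152 × 0.98 = 3.2307 lb·in.

3.23 lb·in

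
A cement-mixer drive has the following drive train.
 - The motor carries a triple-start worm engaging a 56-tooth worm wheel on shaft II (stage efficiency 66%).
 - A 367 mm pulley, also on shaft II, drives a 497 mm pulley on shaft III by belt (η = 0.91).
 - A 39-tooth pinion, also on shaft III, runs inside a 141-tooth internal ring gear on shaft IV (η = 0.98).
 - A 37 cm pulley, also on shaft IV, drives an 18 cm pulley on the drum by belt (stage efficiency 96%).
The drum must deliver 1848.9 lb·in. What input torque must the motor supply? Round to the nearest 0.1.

73.6 lb·in

Overall ratio R = 18.667 × 1.3542 × 3.6154 × 0.48649 = 44.461; overall efficiency η = 0.66 × 0.91 × 0.98 × 0.96 = 0.5650.
Input torque = output torque / (R × η) = 1848.9 / (44.461 × 0.5650) = 73.595 lb·in.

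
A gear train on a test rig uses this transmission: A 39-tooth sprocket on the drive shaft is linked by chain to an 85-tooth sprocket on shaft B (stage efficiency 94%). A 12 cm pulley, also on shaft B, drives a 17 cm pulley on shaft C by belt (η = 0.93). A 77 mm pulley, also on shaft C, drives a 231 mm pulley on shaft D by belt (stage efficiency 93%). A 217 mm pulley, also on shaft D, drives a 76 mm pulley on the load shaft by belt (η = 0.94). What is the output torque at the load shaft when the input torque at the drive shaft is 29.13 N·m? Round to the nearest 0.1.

72.2 N·m

After the chain (85/39): 29.13 × 2.1795 × 0.94 = 59.679 N·m
After the belt (17/12): 59.679 × 1.4167 × 0.93 = 78.627 N·m
After the belt (231/77): 78.627 × 3 × 0.93 = 219.37 N·m
After the belt (76/217): 219.37 × 0.35023 × 0.94 = 72.22 N·m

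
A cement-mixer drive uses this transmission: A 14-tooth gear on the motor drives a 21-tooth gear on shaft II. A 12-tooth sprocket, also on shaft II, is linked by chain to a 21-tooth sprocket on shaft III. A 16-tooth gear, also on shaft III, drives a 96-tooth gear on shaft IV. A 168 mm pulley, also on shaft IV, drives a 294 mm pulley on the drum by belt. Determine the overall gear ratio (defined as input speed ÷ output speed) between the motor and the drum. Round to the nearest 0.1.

Each stage contributes driven/driver: gear mesh 21/14 = 1.5, chain 21/12 = 1.75, gear mesh 96/16 = 6, belt 294/168 = 1.75.
Overall: 1.5 × 1.75 × 6 × 1.75 = 27.562.

27.6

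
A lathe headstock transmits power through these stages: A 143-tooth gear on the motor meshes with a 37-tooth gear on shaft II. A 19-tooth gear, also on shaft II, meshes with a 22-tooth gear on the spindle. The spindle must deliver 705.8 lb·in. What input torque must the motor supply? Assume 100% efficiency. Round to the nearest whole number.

2356 lb·in

Overall ratio R = 0.25874 × 1.1579 = 0.2996.
Input torque = output torque / R = 705.8 / 0.2996 = 2355.8 lb·in.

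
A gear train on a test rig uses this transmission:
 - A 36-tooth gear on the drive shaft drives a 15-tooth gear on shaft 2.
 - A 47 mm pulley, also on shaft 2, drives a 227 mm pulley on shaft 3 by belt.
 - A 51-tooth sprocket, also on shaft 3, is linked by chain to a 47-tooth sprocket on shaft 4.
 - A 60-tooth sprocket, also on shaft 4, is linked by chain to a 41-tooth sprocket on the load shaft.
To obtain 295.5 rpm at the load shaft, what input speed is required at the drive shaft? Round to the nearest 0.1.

Overall ratio R = 0.41667 × 4.8298 × 0.92157 × 0.68333 = 1.2673.
Required input speed = output speed × R = 295.5 × 1.2673 = 374.49 rpm.

374.5 rpm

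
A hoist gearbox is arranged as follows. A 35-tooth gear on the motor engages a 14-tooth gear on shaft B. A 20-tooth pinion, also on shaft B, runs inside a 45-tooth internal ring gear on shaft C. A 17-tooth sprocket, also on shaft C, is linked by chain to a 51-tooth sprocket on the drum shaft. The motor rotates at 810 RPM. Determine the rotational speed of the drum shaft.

the motor → shaft B (gear mesh, 14/35): 810 ÷ 0.4 = 2025 RPM
shaft B → shaft C (internal gear, 45/20): 2025 ÷ 2.25 = 900 RPM
shaft C → the drum shaft (chain, 51/17): 900 ÷ 3 = 300 RPM

300 RPM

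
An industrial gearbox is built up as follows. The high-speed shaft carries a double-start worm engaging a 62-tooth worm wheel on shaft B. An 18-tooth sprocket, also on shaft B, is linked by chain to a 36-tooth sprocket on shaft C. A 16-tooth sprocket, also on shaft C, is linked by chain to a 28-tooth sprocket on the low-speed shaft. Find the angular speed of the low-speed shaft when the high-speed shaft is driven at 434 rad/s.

the high-speed shaft → shaft B (worm, 62/2): 434 ÷ 31 = 14 rad/s
shaft B → shaft C (chain, 36/18): 14 ÷ 2 = 7 rad/s
shaft C → the low-speed shaft (chain, 28/16): 7 ÷ 1.75 = 4 rad/s

4 rad/s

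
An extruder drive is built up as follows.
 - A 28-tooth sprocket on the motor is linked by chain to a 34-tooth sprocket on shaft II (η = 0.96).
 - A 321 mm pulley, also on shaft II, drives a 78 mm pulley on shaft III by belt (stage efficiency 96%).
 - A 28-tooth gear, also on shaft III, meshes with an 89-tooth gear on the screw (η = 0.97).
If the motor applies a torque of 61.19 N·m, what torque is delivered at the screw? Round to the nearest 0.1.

Chain: ratio = 34/28 = 1.2143; torque at shaft II = 61.19 × 1.2143 × 0.96 = 71.33 N·m.
Belt: ratio = 78/321 = 0.24299; torque at shaft III = 71.33 × 0.24299 × 0.96 = 16.639 N·m.
Gear mesh: ratio = 89/28 = 3.1786; torque at the screw = 16.639 × 3.1786 × 0.97 = 51.302 N·m.

51.3 N·m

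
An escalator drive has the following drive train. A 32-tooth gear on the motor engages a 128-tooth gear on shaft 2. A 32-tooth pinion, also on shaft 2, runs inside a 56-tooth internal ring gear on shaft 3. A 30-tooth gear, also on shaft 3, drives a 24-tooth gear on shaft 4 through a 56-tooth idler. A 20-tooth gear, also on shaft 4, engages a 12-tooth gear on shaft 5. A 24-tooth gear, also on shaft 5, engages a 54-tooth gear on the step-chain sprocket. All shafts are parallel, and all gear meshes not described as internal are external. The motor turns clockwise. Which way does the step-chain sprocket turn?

the motor → shaft 2: external mesh, 1 reversal → CCW.
shaft 2 → shaft 3: internal mesh, same direction → CCW.
shaft 3 → shaft 4: driver → idler → driven is 2 external meshes, 2 reversals → CCW.
shaft 4 → shaft 5: external mesh, 1 reversal → CW.
shaft 5 → the step-chain sprocket: external mesh, 1 reversal → CCW.
5 reversals in total — an odd number — so the step-chain sprocket turns opposite to the motor.

counterclockwise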